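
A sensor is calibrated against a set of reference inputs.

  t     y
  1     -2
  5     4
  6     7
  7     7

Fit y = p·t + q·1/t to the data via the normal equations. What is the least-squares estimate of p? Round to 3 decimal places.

p = 1.095

The normal system AᵀA·[p, q]ᵀ = Aᵀy is [[111, 4]; [4, 47989/44100]]·[p, q]ᵀ = [109, 29/30]ᵀ.
det = 111·(47989/44100) − 4² = 1540393/14700.
p = (109·(47989/44100) − 4·(29/30))/(1540393/14700) = 5060281/4621179; q = (111·(29/30) − 4·109)/(1540393/14700) = -4831890/1540393.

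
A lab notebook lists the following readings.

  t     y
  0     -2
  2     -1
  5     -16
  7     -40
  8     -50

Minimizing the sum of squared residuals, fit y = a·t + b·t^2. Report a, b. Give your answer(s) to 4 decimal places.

a = 1.5507, b = -0.9941

Normal-equation sums: Σt·t = 142, Σt·t^2 = 988, Σt^2·t^2 = 7138.
For Aᵀy: Σt·y = -762, Σt^2·y = -5564.
AᵀA·[a, b]ᵀ = Aᵀy becomes [[142, 988]; [988, 7138]]·[a, b]ᵀ = [-762, -5564]ᵀ.
Eliminating b: 7138·(row 1) − 988·(row 2) gives 37452·a = 7138·(-762) − 988·(-5564) = 58076, so a = 14519/9363.
Then b = ((-5564) − 988·(14519/9363))/7138 = -9308/9363.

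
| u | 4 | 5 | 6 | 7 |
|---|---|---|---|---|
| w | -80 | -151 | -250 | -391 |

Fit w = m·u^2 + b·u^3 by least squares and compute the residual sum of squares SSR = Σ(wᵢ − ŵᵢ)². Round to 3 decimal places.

MᵀM·[m, b]ᵀ = Mᵀw reads: 4578·m + 28732·b = -33214;  28732·m + 184026·b = -212108.
(Σu^2·u^2 = 4578, Σu^2·u^3 = 28732, Σu^3·u^3 = 184026, Σu^2·w = -33214, Σu^3·w = -212108.)
Eliminating b: 184026·(row 1) − 28732·(row 2) gives 16943204·m = 184026·(-33214) − 28732·(-212108) = -17952508, so m = -4488127/4235801.
Then b = ((-212108) − 28732·(-4488127/4235801))/184026 = -4181444/4235801.
Residuals: 558368/4235801, -4722276/4235801, 5814226/4235801, -2044676/4235801; SSR = 14306052/4235801.

SSR = 3.377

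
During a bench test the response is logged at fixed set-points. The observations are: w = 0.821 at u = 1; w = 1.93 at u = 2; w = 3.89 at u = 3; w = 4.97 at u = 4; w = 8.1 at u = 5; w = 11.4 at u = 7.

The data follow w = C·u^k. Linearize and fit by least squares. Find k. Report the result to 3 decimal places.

Taking logs, ln w = k·ln u + ln C, so regress ln w on ln u.
Σln u = 6.7334, Σ(ln u)² = 9.9861, Σln w = 7.9476, Σln u·ln w = 12.2733.
Equations: 9.9861·k + 6.7334·ln C = 12.2733;  6.7334·k + 6·ln C = 7.9476.
Solving (det = 14.5777): k = 1.38054, ln C = -0.22469.

k = 1.381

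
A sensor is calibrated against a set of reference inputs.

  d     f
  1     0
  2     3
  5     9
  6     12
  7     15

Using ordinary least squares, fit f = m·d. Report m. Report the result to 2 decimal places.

m = 1.98

Sums needed: Σd·d = 115.
For Xᵀf: Σd·f = 228.
So XᵀX·[m]ᵀ = Xᵀf: [[115]]·[m]ᵀ = [228]ᵀ.
m = 228/115 = 1.98261.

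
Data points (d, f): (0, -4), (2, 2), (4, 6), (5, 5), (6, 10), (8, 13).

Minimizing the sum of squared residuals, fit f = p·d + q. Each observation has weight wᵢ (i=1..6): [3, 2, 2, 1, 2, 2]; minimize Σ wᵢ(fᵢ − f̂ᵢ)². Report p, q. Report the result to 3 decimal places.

p = 2.106, q = -3.316

The normal equations are: 265·p + 45·q = 409;  45·p + 12·q = 55.
(Σwᵢ·d·d = 265, Σwᵢ·d = 45, Σwᵢ·1 = 12, Σwᵢ·d·f = 409, Σwᵢ·f = 55.)
Determinant 265·12 − 45² = 1155.
p = (409·12 − 45·55)/1155 = 811/385; q = (265·55 − 45·409)/1155 = -766/231.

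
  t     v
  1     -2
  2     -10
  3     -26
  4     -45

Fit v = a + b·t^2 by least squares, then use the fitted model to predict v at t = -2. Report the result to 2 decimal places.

Compute the Gram sums: Σ1 = 4, Σt^2 = 30, Σt^2·t^2 = 354.
Moment sums: Σv = -83, Σt^2·v = -996.
AᵀA·[a, b]ᵀ = Aᵀv becomes [[4, 30]; [30, 354]]·[a, b]ᵀ = [-83, -996]ᵀ.
Eliminating b: 354·(row 1) − 30·(row 2) gives 516·a = 354·(-83) − 30·(-996) = 498, so a = 83/86.
Then b = ((-996) − 30·(83/86))/354 = -249/86.
At t = -2: v̂ = (83/86)·(1) + (-249/86)·(4) = -913/86.

v̂ = -10.62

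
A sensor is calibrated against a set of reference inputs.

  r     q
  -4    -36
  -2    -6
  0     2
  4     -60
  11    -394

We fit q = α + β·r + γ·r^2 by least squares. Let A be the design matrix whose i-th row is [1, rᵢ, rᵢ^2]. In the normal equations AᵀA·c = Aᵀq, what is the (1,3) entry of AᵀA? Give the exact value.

157

Row 1 ↔ basis 1, column 3 ↔ basis r^2, so (AᵀA)_{1,3} = Σᵢ r^2 = (1)·(16) + (1)·(4) + (1)·(0) + (1)·(16) + (1)·(121) = 157.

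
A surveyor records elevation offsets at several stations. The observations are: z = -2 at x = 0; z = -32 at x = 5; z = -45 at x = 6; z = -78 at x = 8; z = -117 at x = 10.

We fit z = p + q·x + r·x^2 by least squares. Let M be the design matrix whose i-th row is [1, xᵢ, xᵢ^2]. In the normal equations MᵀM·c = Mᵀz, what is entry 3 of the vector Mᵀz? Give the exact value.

Entry 3 ↔ basis x^2, so (Mᵀz)_{3} = Σᵢ (x^2)·zᵢ = (0)·(-2) + (25)·(-32) + (36)·(-45) + (64)·(-78) + (100)·(-117) = -19112.

-19112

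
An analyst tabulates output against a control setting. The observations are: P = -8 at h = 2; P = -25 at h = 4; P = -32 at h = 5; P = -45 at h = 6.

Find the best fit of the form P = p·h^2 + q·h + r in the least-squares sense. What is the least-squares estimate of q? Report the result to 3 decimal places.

Normal-equation sums: Σh^2·h^2 = 2193, Σh^2·h = 413, Σh^2 = 81, Σh·h = 81, Σh = 17, Σ1 = 4.
For MᵀP: Σh^2·P = -2852, Σh·P = -546, ΣP = -110.
MᵀM·[p, q, r]ᵀ = MᵀP becomes [[2193, 413, 81]; [413, 81, 17]; [81, 17, 4]]·[p, q, r]ᵀ = [-2852, -546, -110]ᵀ.
Row-reducing yields p = -27/44, q = -83/20, r = 141/55.

q = -4.150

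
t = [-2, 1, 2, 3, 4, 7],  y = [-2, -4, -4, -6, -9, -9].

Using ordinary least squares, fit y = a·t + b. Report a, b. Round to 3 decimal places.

a = -0.879, b = -3.469

Forming MᵀM = [[83, 15]; [15, 6]] and Mᵀy = [-125, -34]ᵀ gives MᵀM·[a, b]ᵀ = Mᵀy.
Eliminating b: 6·(row 1) − 15·(row 2) gives 273·a = 6·(-125) − 15·(-34) = -240, so a = -80/91.
Then b = ((-34) − 15·(-80/91))/6 = -947/273.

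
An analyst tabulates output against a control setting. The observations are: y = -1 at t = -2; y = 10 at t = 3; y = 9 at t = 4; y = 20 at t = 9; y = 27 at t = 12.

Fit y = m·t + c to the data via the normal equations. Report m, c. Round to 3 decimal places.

m = 1.970, c = 2.758

AᵀA·[m, c]ᵀ = Aᵀy reads: 254·m + 26·c = 572;  26·m + 5·c = 65.
(Σt·t = 254, Σt = 26, Σ1 = 5, Σt·y = 572, Σy = 65.)
Determinant 254·5 − 26² = 594.
m = (572·5 − 26·65)/594 = 65/33; c = (254·65 − 26·572)/594 = 91/33.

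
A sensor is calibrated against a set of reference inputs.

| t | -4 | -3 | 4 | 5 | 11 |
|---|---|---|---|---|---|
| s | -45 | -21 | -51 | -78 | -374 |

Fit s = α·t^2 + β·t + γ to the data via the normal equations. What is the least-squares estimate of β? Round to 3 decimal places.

Sums needed: Σt^2·t^2 = 15859, Σt^2·t = 1429, Σt^2 = 187, Σt·t = 187, Σt = 13, Σ1 = 5.
For Xᵀs: Σt^2·s = -48929, Σt·s = -4465, Σs = -569.
Inverting the 3×3 Gram matrix, [α, β, γ]ᵀ = [-1776139/586596, -501287/586596, 81360/48883]ᵀ.

β = -0.855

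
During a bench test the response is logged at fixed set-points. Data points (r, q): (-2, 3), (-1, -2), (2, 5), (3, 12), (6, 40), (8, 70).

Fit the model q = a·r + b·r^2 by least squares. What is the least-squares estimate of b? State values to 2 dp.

b = 0.99

The normal equations are: 118·a + 754·b = 842;  754·a + 5506·b = 6058.
(Σr·r = 118, Σr·r^2 = 754, Σr^2·r^2 = 5506, Σr·q = 842, Σr^2·q = 6058.)
Δ = 118·5506 − 754² = 81192.
a = (842·5506 − 754·6058)/81192 = 8540/10149; b = (118·6058 − 754·842)/81192 = 9997/10149.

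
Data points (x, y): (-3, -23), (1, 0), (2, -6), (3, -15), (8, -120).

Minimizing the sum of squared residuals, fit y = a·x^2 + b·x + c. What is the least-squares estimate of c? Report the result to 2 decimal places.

With design matrix A, AᵀA = [[4275, 521, 87]; [521, 87, 11]; [87, 11, 5]] and Aᵀy = [-8046, -948, -164]ᵀ.
Solving the 3×3 system (Gaussian elimination) gives a = -165677/80959, b = 112548/80959, c = -20281/80959.

c = -0.25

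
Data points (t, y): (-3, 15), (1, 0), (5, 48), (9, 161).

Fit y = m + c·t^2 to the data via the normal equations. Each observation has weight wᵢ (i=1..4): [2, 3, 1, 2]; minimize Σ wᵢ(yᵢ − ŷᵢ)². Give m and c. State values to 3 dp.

m = -2.440, c = 2.017

Normal-equation sums: Σwᵢ·1 = 8, Σwᵢ·t^2 = 208, Σwᵢ·t^2·t^2 = 13912.
For AᵀWy: Σwᵢ·y = 400, Σwᵢ·t^2·y = 27552.
Determinant 8·13912 − 208² = 68032.
m = (400·13912 − 208·27552)/68032 = -2594/1063; c = (8·27552 − 208·400)/68032 = 2144/1063.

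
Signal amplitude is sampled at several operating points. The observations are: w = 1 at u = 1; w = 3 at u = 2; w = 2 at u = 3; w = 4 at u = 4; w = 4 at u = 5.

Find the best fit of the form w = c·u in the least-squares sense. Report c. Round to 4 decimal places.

The normal system AᵀA·[c]ᵀ = Aᵀw is [[55]]·[c]ᵀ = [49]ᵀ.
c = 49/55 = 0.890909.

c = 0.8909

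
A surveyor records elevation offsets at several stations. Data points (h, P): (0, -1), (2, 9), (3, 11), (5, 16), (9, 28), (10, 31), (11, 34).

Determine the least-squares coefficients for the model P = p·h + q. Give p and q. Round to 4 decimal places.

p = 3.0115, q = 1.0769

Entries of MᵀM: Σh·h = 340, Σh = 40, Σ1 = 7.
Right-hand side: Σh·P = 1067, ΣP = 128.
So MᵀM·[p, q]ᵀ = MᵀP: [[340, 40]; [40, 7]]·[p, q]ᵀ = [1067, 128]ᵀ.
det = 340·7 − 40² = 780.
p = (1067·7 − 40·128)/780 = 783/260; q = (340·128 − 40·1067)/780 = 14/13.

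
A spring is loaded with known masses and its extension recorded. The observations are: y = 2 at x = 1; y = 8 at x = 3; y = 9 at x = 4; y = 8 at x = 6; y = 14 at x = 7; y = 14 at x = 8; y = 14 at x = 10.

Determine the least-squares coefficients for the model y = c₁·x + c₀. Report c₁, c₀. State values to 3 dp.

Forming MᵀM = [[275, 39]; [39, 7]] and Mᵀy = [460, 69]ᵀ gives MᵀM·[c₁, c₀]ᵀ = Mᵀy.
Eliminating c₀: 7·(row 1) − 39·(row 2) gives 404·c₁ = 7·460 − 39·69 = 529, so c₁ = 529/404.
Then c₀ = (69 − 39·(529/404))/7 = 1035/404.

c₁ = 1.309, c₀ = 2.562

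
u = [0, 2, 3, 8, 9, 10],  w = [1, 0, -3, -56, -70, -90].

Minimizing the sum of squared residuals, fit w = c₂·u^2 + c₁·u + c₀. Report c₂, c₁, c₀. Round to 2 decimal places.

c₂ = -1.07, c₁ = 1.58, c₀ = 1.21

From the data, Σu^2·u^2 = 20754, Σu^2·u = 2276, Σu^2 = 258, Σu·u = 258, Σu = 32, Σ1 = 6.
And Σu^2·w = -18281, Σu·w = -1987, Σw = -218.
Solving the 3×3 system (Gaussian elimination) gives c₂ = -17989/16820, c₁ = 1331/841, c₀ = 20427/16820.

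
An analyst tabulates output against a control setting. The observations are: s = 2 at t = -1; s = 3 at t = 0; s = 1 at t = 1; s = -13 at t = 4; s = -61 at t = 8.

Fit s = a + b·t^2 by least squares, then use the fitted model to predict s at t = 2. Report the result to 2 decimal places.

Compute the Gram sums: Σ1 = 5, Σt^2 = 82, Σt^2·t^2 = 4354.
And Σs = -68, Σt^2·s = -4109.
So MᵀM·[a, b]ᵀ = Mᵀs: [[5, 82]; [82, 4354]]·[a, b]ᵀ = [-68, -4109]ᵀ.
Δ = 5·4354 − 82² = 15046.
a = ((-68)·4354 − 82·(-4109))/15046 = 20433/7523; b = (5·(-4109) − 82·(-68))/15046 = -14969/15046.
At t = 2: ŝ = (20433/7523)·(1) + (-14969/15046)·(4) = -9505/7523.

ŝ = -1.26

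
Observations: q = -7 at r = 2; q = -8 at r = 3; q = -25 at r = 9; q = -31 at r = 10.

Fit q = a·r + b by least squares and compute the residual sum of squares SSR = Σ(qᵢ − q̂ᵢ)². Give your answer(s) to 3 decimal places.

Forming MᵀM = [[194, 24]; [24, 4]] and Mᵀq = [-573, -71]ᵀ gives MᵀM·[a, b]ᵀ = Mᵀq.
Eliminating b: 4·(row 1) − 24·(row 2) gives 200·a = 4·(-573) − 24·(-71) = -588, so a = -147/50.
Then b = ((-71) − 24·(-147/50))/4 = -11/100.
Residuals: -101/100, 93/100, 157/100, -149/100; SSR = 657/100.

SSR = 6.570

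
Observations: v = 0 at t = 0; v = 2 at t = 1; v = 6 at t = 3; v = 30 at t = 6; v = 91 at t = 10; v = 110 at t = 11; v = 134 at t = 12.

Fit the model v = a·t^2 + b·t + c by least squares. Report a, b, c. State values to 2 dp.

XᵀX·[a, b, c]ᵀ = Xᵀv reads: 46755·a + 4303·b + 411·c = 42842;  4303·a + 411·b + 43·c = 3928;  411·a + 43·b + 7·c = 373.
Row-reducing yields a = 288529/280196, b = -371015/280196, c = 134381/140098.

a = 1.03, b = -1.32, c = 0.96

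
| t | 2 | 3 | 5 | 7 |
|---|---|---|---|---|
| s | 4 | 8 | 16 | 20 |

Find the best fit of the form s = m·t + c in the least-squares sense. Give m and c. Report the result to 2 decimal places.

m = 3.25, c = -1.83

Entries of MᵀM: Σt·t = 87, Σt = 17, Σ1 = 4.
Moment sums: Σt·s = 252, Σs = 48.
So MᵀM·[m, c]ᵀ = Mᵀs: [[87, 17]; [17, 4]]·[m, c]ᵀ = [252, 48]ᵀ.
det = 87·4 − 17² = 59.
m = (252·4 − 17·48)/59 = 192/59; c = (87·48 − 17·252)/59 = -108/59.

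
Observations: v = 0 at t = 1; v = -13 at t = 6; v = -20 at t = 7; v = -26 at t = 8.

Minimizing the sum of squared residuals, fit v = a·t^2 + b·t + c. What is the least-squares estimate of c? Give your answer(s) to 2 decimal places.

c = -0.51

With design matrix A, AᵀA = [[7794, 1072, 150]; [1072, 150, 22]; [150, 22, 4]] and Aᵀv = [-3112, -426, -59]ᵀ.
Solving the 3×3 system (Gaussian elimination) gives a = -1015/1892, b = 2023/1892, c = -971/1892.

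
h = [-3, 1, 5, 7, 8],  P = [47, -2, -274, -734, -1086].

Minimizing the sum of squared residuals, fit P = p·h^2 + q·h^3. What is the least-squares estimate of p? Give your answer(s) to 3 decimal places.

Normal-equation sums: Σh^2·h^2 = 7204, Σh^2·h^3 = 52458, Σh^3·h^3 = 396148.
Right-hand side: Σh^2·P = -111899, Σh^3·P = -843315.
AᵀA·[p, q]ᵀ = AᵀP becomes [[7204, 52458]; [52458, 396148]]·[p, q]ᵀ = [-111899, -843315]ᵀ.
Determinant 7204·396148 − 52458² = 102008428.
p = ((-111899)·396148 − 52458·(-843315))/102008428 = -44973391/51004214; q = (7204·(-843315) − 52458·(-111899))/102008428 = -102621759/51004214.

p = -0.882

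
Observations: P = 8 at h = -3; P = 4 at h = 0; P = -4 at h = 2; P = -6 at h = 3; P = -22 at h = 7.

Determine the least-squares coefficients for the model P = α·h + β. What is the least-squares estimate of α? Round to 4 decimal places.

α = -3.0657

With design matrix X, XᵀX = [[71, 9]; [9, 5]] and XᵀP = [-204, -20]ᵀ.
det = 71·5 − 9² = 274.
α = ((-204)·5 − 9·(-20))/274 = -420/137; β = (71·(-20) − 9·(-204))/274 = 208/137.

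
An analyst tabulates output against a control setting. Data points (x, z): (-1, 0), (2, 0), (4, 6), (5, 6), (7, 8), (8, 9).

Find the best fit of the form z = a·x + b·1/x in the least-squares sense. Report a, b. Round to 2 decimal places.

a = 1.21, b = -1.64

Compute the Gram sums: Σx·x = 159, Σx·1/x = 6, Σ1/x·1/x = 108861/78400.
Moment sums: Σx·z = 182, Σ1/x·z = 1391/280.
So MᵀM·[a, b]ᵀ = Mᵀz: [[159, 6]; [6, 108861/78400]]·[a, b]ᵀ = [182, 1391/280]ᵀ.
Δ = 159·(108861/78400) − 6² = 14486499/78400.
a = (182·(108861/78400) − 6·(1391/280))/(14486499/78400) = 1941758/1609611; b = (159·(1391/280) − 6·182)/(14486499/78400) = -877240/536537.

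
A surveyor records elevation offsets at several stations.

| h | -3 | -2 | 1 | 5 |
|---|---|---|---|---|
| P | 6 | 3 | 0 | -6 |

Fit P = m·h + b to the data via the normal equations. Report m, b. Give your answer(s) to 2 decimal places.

m = -1.41, b = 1.10

From the data, Σh·h = 39, Σh = 1, Σ1 = 4.
For MᵀP: Σh·P = -54, ΣP = 3.
MᵀM·[m, b]ᵀ = MᵀP becomes [[39, 1]; [1, 4]]·[m, b]ᵀ = [-54, 3]ᵀ.
Eliminating b: 4·(row 1) − 1·(row 2) gives 155·m = 4·(-54) − 1·3 = -219, so m = -219/155.
Then b = (3 − 1·(-219/155))/4 = 171/155.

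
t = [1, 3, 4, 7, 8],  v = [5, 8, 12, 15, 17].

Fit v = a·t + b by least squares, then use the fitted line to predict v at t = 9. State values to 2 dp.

v̂ = 18.80

Forming AᵀA = [[139, 23]; [23, 5]] and Aᵀv = [318, 57]ᵀ gives AᵀA·[a, b]ᵀ = Aᵀv.
Δ = 139·5 − 23² = 166.
a = (318·5 − 23·57)/166 = 279/166; b = (139·57 − 23·318)/166 = 609/166.
At t = 9: v̂ = (279/166)·(9) + (609/166)·(1) = 1560/83.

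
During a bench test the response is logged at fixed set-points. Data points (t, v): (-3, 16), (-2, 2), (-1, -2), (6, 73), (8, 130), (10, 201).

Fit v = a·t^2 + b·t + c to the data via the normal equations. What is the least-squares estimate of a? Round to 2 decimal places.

With design matrix A, AᵀA = [[15490, 1692, 214]; [1692, 214, 18]; [214, 18, 6]] and Aᵀv = [31198, 3438, 420]ᵀ.
Row-reducing yields a = 46197/23201, b = 63279/116005, c = -307952/116005.

a = 1.99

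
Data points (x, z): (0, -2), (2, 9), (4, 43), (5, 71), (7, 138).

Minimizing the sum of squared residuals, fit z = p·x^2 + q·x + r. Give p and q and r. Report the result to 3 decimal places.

The normal equations are: 3298·p + 540·q + 94·r = 9261;  540·p + 94·q + 18·r = 1511;  94·p + 18·q + 5·r = 259.
Row-reducing yields p = 28987/10142, q = 835/10142, r = -11303/5071.

p = 2.858, q = 0.082, r = -2.229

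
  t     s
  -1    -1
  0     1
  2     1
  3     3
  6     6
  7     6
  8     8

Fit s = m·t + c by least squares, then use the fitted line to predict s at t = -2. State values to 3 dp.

ŝ = -1.733

XᵀX·[m, c]ᵀ = Xᵀs reads: 163·m + 25·c = 154;  25·m + 7·c = 24.
(Σt·t = 163, Σt = 25, Σ1 = 7, Σt·s = 154, Σs = 24.)
Determinant 163·7 − 25² = 516.
m = (154·7 − 25·24)/516 = 239/258; c = (163·24 − 25·154)/516 = 31/258.
At t = -2: ŝ = (239/258)·(-2) + (31/258)·(1) = -149/86.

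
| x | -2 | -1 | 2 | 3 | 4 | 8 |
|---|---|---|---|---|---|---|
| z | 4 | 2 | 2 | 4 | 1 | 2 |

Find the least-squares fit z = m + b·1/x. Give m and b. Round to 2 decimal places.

Sums needed: Σ1 = 6, Σ1/x = -7/24, Σ1/x·1/x = 973/576.
And Σz = 15, Σ1/x·z = -7/6.
det = 6·(973/576) − (-7/24)² = 5789/576.
m = (15·(973/576) − (-7/24)·(-7/6))/(5789/576) = 2057/827; b = (6·(-7/6) − (-7/24)·15)/(5789/576) = -216/827.

m = 2.49, b = -0.26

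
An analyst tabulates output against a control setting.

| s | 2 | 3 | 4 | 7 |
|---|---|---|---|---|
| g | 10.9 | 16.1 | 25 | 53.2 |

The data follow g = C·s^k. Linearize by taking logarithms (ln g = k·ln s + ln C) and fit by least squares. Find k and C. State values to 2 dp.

k = 1.29, C = 4.23

With ln gᵢ as the transformed response and ln sᵢ as the regressor:
Σln s = 5.1240, Σ(ln s)² = 7.3958, Σln g = 12.3605, Σln s·ln g = 16.9041.
Normal system: [[7.3958, 5.1240]; [5.1240, 4]]·[k, ln C]ᵀ = [16.9041, 12.3605]ᵀ.
Slope k = (n·Σln s·ln g − Σln s·Σln g)/(n·Σ(ln s)² − (Σln s)²) = (4·16.9041 − 5.1240·12.3605)/3.3281 = 1.28646; ln C = (Σln g − k·Σln s)/n = 1.44219, so C = exp(1.44219) = 4.22995.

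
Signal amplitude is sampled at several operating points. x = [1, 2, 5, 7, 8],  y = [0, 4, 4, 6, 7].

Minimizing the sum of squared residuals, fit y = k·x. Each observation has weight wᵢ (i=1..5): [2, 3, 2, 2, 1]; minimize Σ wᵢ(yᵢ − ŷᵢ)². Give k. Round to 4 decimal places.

k = 0.9027

Compute the Gram sums: Σwᵢ·x·x = 226.
For AᵀWy: Σwᵢ·x·y = 204.
So AᵀWA·[k]ᵀ = AᵀWy: [[226]]·[k]ᵀ = [204]ᵀ.
Hence k = 204 / 226 ≈ 0.902655.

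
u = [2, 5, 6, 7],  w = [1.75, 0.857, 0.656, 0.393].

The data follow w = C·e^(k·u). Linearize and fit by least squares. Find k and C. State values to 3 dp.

Linearized form: ln w = k·u + ln C. From the 4 transformed points,
Over the data: Σu = 20.0000, Σ(u)² = 114.0000, Σln w = -0.9502, Σu·ln w = -8.7195.
Normal system: [[114.0000, 20.0000]; [20.0000, 4]]·[k, ln C]ᵀ = [-8.7195, -0.9502]ᵀ.
Slope k = (n·Σu·ln w − Σu·Σln w)/(n·Σ(u)² − (Σu)²) = (4·-8.7195 − 20.0000·-0.9502)/56.0000 = -0.28345; ln C = (Σln w − k·Σu)/n = 1.17970, so C = exp(1.17970) = 3.25340.

k = -0.283, C = 3.253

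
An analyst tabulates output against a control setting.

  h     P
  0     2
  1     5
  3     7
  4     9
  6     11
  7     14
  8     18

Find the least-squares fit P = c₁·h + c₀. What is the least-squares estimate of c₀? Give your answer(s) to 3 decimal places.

Normal-equation sums: Σh·h = 175, Σh = 29, Σ1 = 7.
And Σh·P = 370, ΣP = 66.
Eliminating c₀: 7·(row 1) − 29·(row 2) gives 384·c₁ = 7·370 − 29·66 = 676, so c₁ = 169/96.
Then c₀ = (66 − 29·(169/96))/7 = 205/96.

c₀ = 2.135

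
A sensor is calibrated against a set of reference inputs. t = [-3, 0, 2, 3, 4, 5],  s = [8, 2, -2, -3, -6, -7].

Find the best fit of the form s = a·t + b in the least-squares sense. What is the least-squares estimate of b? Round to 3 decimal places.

b = 2.148

The normal equations are: 63·a + 11·b = -96;  11·a + 6·b = -8.
Eliminating b: 6·(row 1) − 11·(row 2) gives 257·a = 6·(-96) − 11·(-8) = -488, so a = -488/257.
Then b = ((-8) − 11·(-488/257))/6 = 552/257.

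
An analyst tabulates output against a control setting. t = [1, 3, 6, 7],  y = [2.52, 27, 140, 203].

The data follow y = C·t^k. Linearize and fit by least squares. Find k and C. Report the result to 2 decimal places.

Taking logs, ln y = k·ln t + ln C, so regress ln y on ln t.
Σln t = 4.8363, Σ(ln t)² = 8.2039, Σln y = 14.4749, Σln t·ln y = 22.8141.
Equations: 8.2039·k + 4.8363·ln C = 22.8141;  4.8363·k + 4·ln C = 14.4749.
Solving (det = 9.4260): k = 2.25455, ln C = 0.89283, so C = exp(0.89283) = 2.44202.

k = 2.25, C = 2.44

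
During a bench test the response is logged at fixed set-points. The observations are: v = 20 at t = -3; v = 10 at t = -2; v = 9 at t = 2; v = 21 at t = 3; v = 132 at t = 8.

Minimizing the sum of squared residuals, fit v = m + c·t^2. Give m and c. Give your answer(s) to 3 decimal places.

Forming MᵀM = [[5, 90]; [90, 4290]] and Mᵀv = [192, 8893]ᵀ gives MᵀM·[m, c]ᵀ = Mᵀv.
Δ = 5·4290 − 90² = 13350.
m = (192·4290 − 90·8893)/13350 = 777/445; c = (5·8893 − 90·192)/13350 = 5437/2670.

m = 1.746, c = 2.036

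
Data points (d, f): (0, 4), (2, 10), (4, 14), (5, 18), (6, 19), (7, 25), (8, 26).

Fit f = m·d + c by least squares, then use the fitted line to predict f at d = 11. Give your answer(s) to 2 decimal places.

f̂ = 34.45

From the data, Σd·d = 194, Σd = 32, Σ1 = 7.
Right-hand side: Σd·f = 663, Σf = 116.
AᵀA·[m, c]ᵀ = Aᵀf becomes [[194, 32]; [32, 7]]·[m, c]ᵀ = [663, 116]ᵀ.
Eliminating c: 7·(row 1) − 32·(row 2) gives 334·m = 7·663 − 32·116 = 929, so m = 929/334.
Then c = (116 − 32·(929/334))/7 = 644/167.
At d = 11: f̂ = (929/334)·(11) + (644/167)·(1) = 11507/334.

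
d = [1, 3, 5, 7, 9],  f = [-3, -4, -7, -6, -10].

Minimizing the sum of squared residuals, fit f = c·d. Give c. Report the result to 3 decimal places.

c = -1.103

The normal system MᵀM·[c]ᵀ = Mᵀf is [[165]]·[c]ᵀ = [-182]ᵀ.
c = (-182)/165 = -1.10303.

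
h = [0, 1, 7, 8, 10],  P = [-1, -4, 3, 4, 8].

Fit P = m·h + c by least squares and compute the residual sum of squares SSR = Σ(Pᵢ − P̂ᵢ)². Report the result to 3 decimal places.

Normal-equation sums: Σh·h = 214, Σh = 26, Σ1 = 5.
Right-hand side: Σh·P = 129, ΣP = 10.
So AᵀA·[m, c]ᵀ = AᵀP: [[214, 26]; [26, 5]]·[m, c]ᵀ = [129, 10]ᵀ.
Determinant 214·5 − 26² = 394.
m = (129·5 − 26·10)/394 = 385/394; c = (214·10 − 26·129)/394 = -607/197.
Residuals: 410/197, -747/394, -299/394, -145/197, 258/197; SSR = 4239/394.

SSR = 10.759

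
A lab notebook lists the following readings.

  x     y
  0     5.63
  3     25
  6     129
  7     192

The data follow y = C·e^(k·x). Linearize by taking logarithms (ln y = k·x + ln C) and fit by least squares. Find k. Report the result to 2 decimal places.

With ln yᵢ as the transformed response and xᵢ as the regressor:
Sums: Σx = 16.0000, Σ(x)² = 94.0000, Σln y = 15.0643, Σx·ln y = 75.6180.
Normal system: [[94.0000, 16.0000]; [16.0000, 4]]·[k, ln C]ᵀ = [75.6180, 15.0643]ᵀ.
Solving (det = 120.0000): k = 0.51203, ln C = 1.71797.

k = 0.51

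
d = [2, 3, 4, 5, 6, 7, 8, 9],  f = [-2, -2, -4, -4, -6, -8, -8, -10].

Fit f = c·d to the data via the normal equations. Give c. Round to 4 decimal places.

c = -1.0282

The normal system MᵀM·[c]ᵀ = Mᵀf is [[284]]·[c]ᵀ = [-292]ᵀ.
Hence c = -292 / 284 ≈ -1.02817.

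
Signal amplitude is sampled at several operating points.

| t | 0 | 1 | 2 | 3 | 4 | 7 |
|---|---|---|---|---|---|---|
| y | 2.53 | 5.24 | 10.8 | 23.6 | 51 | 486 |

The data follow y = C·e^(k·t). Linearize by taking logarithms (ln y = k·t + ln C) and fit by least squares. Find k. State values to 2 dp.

k = 0.75

Linearized form: ln y = k·t + ln C. From the 6 transformed points,
Σt = 17.0000, Σ(t)² = 79.0000, Σln y = 18.2434, Σt·ln y = 74.9299.
Normal system: [[79.0000, 17.0000]; [17.0000, 6]]·[k, ln C]ᵀ = [74.9299, 18.2434]ᵀ.
Δ = 79.0000·6 − (17.0000)² = 185.0000; k = (74.9299·6 − 17.0000·18.2434)/185.0000 = 0.75374, ln C = (79.0000·18.2434 − 17.0000·74.9299)/185.0000 = 0.90496.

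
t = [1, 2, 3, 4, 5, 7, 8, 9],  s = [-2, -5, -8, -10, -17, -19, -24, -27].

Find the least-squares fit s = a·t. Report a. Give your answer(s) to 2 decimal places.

From the data, Σt·t = 249.
And Σt·s = -729.
AᵀA·[a]ᵀ = Aᵀs becomes [[249]]·[a]ᵀ = [-729]ᵀ.
Hence a = -729 / 249 ≈ -2.92771.

a = -2.93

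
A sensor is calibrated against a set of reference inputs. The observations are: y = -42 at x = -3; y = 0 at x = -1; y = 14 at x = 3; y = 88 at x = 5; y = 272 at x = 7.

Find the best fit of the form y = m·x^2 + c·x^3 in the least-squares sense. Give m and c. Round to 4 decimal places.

Forming MᵀM = [[3189, 19931]; [19931, 134733]] and Mᵀy = [15276, 105808]ᵀ gives MᵀM·[m, c]ᵀ = Mᵀy.
Determinant 3189·134733 − 19931² = 32418776.
m = (15276·134733 − 19931·105808)/32418776 = -12669485/8104694; c = (3189·105808 − 19931·15276)/32418776 = 8238939/8104694.

m = -1.5632, c = 1.0166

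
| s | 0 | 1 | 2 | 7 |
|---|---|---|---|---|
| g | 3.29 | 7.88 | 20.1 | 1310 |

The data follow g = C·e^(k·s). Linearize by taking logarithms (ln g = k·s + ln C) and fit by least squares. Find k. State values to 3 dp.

k = 0.853

Let Y = ln g. Fitting Y = k·s + ln C by least squares:
AᵀA = [[54.0000, 10.0000]; [10.0000, 4]], rhs = [58.3102, 13.4337]ᵀ  (here Σs = 10.0000, Σ(s)² = 54.0000, Σln g = 13.4337, Σs·ln g = 58.3102).
Δ = 54.0000·4 − (10.0000)² = 116.0000; k = (58.3102·4 − 10.0000·13.4337)/116.0000 = 0.85262, ln C = (54.0000·13.4337 − 10.0000·58.3102)/116.0000 = 1.22688.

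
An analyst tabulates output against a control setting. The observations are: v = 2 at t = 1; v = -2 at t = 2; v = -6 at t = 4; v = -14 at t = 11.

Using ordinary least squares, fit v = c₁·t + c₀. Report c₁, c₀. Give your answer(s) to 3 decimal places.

Setting ∂/∂c₁ … = 0 gives: 142·c₁ + 18·c₀ = -180;  18·c₁ + 4·c₀ = -20.
(Σt·t = 142, Σt = 18, Σ1 = 4, Σt·v = -180, Σv = -20.)
Determinant 142·4 − 18² = 244.
c₁ = ((-180)·4 − 18·(-20))/244 = -90/61; c₀ = (142·(-20) − 18·(-180))/244 = 100/61.

c₁ = -1.475, c₀ = 1.639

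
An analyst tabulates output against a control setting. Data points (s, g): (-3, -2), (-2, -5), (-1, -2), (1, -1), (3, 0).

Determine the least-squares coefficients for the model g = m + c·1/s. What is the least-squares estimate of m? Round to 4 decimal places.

Entries of MᵀM: Σ1 = 5, Σ1/s = -1/2, Σ1/s·1/s = 89/36.
Right-hand side: Σg = -10, Σ1/s·g = 25/6.
So MᵀM·[m, c]ᵀ = Mᵀg: [[5, -1/2]; [-1/2, 89/36]]·[m, c]ᵀ = [-10, 25/6]ᵀ.
Eliminating c: (89/36)·(row 1) − (-1/2)·(row 2) gives (109/9)·m = (89/36)·(-10) − (-1/2)·(25/6) = -815/36, so m = -815/436.
Then c = ((25/6) − (-1/2)·(-815/436))/(89/36) = 285/218.

m = -1.8693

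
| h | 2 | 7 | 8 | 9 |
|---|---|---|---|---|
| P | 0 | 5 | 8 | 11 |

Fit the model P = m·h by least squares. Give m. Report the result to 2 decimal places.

m = 1.00

Setting ∂/∂m … = 0 gives: 198·m = 198.
(Σh·h = 198, Σh·P = 198.)
Hence m = 198 / 198 ≈ 1.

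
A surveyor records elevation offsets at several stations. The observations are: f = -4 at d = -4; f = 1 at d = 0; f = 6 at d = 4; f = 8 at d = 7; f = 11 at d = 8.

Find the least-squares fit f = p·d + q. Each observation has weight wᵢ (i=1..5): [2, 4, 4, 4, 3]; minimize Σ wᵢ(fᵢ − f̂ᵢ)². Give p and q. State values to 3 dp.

p = 1.161, q = 0.903

The normal equations are: 484·p + 60·q = 616;  60·p + 17·q = 85.
Eliminating q: 17·(row 1) − 60·(row 2) gives 4628·p = 17·616 − 60·85 = 5372, so p = 1343/1157.
Then q = (85 − 60·(1343/1157))/17 = 1045/1157.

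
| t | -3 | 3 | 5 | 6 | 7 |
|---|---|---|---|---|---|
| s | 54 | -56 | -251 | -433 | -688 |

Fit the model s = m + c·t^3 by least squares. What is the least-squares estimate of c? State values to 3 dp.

c = -2.003

Sums needed: Σ1 = 5, Σt^3 = 684, Σt^3·t^3 = 181388.
Right-hand side: Σs = -1374, Σt^3·s = -363857.
Normal equations: [[5, 684]; [684, 181388]]·[m, c]ᵀ = [-1374, -363857]ᵀ.
Eliminating c: 181388·(row 1) − 684·(row 2) gives 439084·m = 181388·(-1374) − 684·(-363857) = -348924, so m = -87231/109771.
Then c = ((-363857) − 684·(-87231/109771))/181388 = -879469/439084.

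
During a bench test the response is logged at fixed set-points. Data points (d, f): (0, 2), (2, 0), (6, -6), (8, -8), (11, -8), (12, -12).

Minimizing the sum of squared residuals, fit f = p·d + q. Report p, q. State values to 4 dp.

p = -1.0736, q = 1.6450

Compute the Gram sums: Σd·d = 369, Σd = 39, Σ1 = 6.
For Xᵀf: Σd·f = -332, Σf = -32.
det = 369·6 − 39² = 693.
p = ((-332)·6 − 39·(-32))/693 = -248/231; q = (369·(-32) − 39·(-332))/693 = 380/231.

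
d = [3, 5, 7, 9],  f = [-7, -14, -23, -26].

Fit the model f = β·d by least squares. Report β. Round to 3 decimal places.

β = -2.963

The normal equations are: 164·β = -486.
(Σd·d = 164, Σd·f = -486.)
β = (-486)/164 = -2.96341.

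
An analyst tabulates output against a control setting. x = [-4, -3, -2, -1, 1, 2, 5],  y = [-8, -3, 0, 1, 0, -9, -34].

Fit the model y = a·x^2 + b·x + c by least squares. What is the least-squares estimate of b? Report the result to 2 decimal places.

Setting ∂/∂a … = 0 gives: 996·a + 34·b + 60·c = -1040;  34·a + 60·b + (-2)·c = -148;  60·a + (-2)·b + 7·c = -53.
(Σx^2·x^2 = 996, Σx^2·x = 34, Σx^2 = 60, Σx·x = 60, Σx = -2, Σ1 = 7, Σx^2·y = -1040, Σx·y = -148, Σy = -53.)
Row-reducing yields a = -46313/45521, b = -85108/45521, c = 3999/6503.

b = -1.87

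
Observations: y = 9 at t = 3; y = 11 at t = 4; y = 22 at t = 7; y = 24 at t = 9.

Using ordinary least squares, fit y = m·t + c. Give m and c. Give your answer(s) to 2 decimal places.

m = 2.70, c = 0.96

Normal-equation sums: Σt·t = 155, Σt = 23, Σ1 = 4.
And Σt·y = 441, Σy = 66.
Normal equations: [[155, 23]; [23, 4]]·[m, c]ᵀ = [441, 66]ᵀ.
Eliminating c: 4·(row 1) − 23·(row 2) gives 91·m = 4·441 − 23·66 = 246, so m = 246/91.
Then c = (66 − 23·(246/91))/4 = 87/91.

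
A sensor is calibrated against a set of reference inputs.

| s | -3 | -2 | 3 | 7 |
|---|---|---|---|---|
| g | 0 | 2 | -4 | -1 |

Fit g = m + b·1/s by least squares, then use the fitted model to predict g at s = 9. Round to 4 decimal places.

Compute the Gram sums: Σ1 = 4, Σ1/s = -5/14, Σ1/s·1/s = 869/1764.
Right-hand side: Σg = -3, Σ1/s·g = -52/21.
So XᵀX·[m, b]ᵀ = Xᵀg: [[4, -5/14]; [-5/14, 869/1764]]·[m, b]ᵀ = [-3, -52/21]ᵀ.
Δ = 4·(869/1764) − (-5/14)² = 3251/1764.
m = ((-3)·(869/1764) − (-5/14)·(-52/21))/(3251/1764) = -4167/3251; b = (4·(-52/21) − (-5/14)·(-3))/(3251/1764) = -19362/3251.
At s = 9: ĝ = (-4167/3251)·(1) + (-19362/3251)·(1/9) = -18955/9753.

ĝ = -1.9435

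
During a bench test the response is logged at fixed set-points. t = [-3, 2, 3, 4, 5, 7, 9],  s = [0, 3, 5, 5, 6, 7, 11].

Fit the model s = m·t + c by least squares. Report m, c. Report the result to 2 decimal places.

m = 0.86, c = 1.97

Compute the Gram sums: Σt·t = 193, Σt = 27, Σ1 = 7.
Moment sums: Σt·s = 219, Σs = 37.
Eliminating c: 7·(row 1) − 27·(row 2) gives 622·m = 7·219 − 27·37 = 534, so m = 267/311.
Then c = (37 − 27·(267/311))/7 = 614/311.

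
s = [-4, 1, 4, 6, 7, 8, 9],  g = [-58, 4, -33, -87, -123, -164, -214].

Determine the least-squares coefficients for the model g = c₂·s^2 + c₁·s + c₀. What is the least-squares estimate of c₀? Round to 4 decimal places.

c₀ = 3.3077

MᵀM·[c₂, c₁, c₀]ᵀ = Mᵀg reads: 14867·c₂ + 1801·c₁ + 263·c₀ = -38441;  1801·c₂ + 263·c₁ + 31·c₀ = -4517;  263·c₂ + 31·c₁ + 7·c₀ = -675.
Solving the 3×3 system (Gaussian elimination) gives c₂ = -168079/55479, c₁ = 176513/55479, c₀ = 61169/18493.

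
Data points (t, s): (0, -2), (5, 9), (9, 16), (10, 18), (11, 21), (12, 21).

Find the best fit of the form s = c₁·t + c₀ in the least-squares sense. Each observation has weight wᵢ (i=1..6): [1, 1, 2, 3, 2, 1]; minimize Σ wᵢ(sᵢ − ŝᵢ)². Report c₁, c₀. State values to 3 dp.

Compute the Gram sums: Σwᵢ·t·t = 873, Σwᵢ·t = 87, Σwᵢ·1 = 10.
For AᵀWs: Σwᵢ·t·s = 1587, Σwᵢ·s = 156.
So AᵀWA·[c₁, c₀]ᵀ = AᵀWs: [[873, 87]; [87, 10]]·[c₁, c₀]ᵀ = [1587, 156]ᵀ.
Δ = 873·10 − 87² = 1161.
c₁ = (1587·10 − 87·156)/1161 = 766/387; c₀ = (873·156 − 87·1587)/1161 = -209/129.

c₁ = 1.979, c₀ = -1.620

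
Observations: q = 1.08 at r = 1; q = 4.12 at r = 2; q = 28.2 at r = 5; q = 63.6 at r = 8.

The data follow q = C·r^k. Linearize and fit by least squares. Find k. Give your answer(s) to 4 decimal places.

Linearized form: ln q = k·ln r + ln C. From the 4 transformed points,
AᵀA = [[7.3948, 4.3820]; [4.3820, 4]], rhs = [14.9909, 8.9847]ᵀ  (here Σln r = 4.3820, Σ(ln r)² = 7.3948, Σln q = 8.9847, Σln r·ln q = 14.9909).
Slope k = (n·Σln r·ln q − Σln r·Σln q)/(n·Σ(ln r)² − (Σln r)²) = (4·14.9909 − 4.3820·8.9847)/10.3771 = 1.98440; ln C = (Σln q − k·Σln r)/n = 0.07226.

k = 1.9844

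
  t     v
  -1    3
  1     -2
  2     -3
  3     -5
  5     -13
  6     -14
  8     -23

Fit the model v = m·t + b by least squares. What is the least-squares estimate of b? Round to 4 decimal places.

b = 1.5743

Compute the Gram sums: Σt·t = 140, Σt = 24, Σ1 = 7.
Right-hand side: Σt·v = -359, Σv = -57.
So MᵀM·[m, b]ᵀ = Mᵀv: [[140, 24]; [24, 7]]·[m, b]ᵀ = [-359, -57]ᵀ.
det = 140·7 − 24² = 404.
m = ((-359)·7 − 24·(-57))/404 = -1145/404; b = (140·(-57) − 24·(-359))/404 = 159/101.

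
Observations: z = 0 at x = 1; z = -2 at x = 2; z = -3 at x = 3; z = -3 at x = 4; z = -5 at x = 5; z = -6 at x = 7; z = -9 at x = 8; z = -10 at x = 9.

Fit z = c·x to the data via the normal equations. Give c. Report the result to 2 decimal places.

From the data, Σx·x = 249.
For Aᵀz: Σx·z = -254.
AᵀA·[c]ᵀ = Aᵀz becomes [[249]]·[c]ᵀ = [-254]ᵀ.
Hence c = -254 / 249 ≈ -1.02008.

c = -1.02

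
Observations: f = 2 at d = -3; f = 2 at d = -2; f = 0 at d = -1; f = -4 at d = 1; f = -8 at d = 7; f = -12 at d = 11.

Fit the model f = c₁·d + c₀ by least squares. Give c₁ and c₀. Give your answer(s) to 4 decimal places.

AᵀA·[c₁, c₀]ᵀ = Aᵀf reads: 185·c₁ + 13·c₀ = -202;  13·c₁ + 6·c₀ = -20.
Determinant 185·6 − 13² = 941.
c₁ = ((-202)·6 − 13·(-20))/941 = -952/941; c₀ = (185·(-20) − 13·(-202))/941 = -1074/941.

c₁ = -1.0117, c₀ = -1.1413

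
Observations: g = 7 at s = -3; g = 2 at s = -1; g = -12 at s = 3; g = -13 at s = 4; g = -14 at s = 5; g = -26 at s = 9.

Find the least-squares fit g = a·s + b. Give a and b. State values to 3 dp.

Sums needed: Σs·s = 141, Σs = 17, Σ1 = 6.
Right-hand side: Σs·g = -415, Σg = -56.
Determinant 141·6 − 17² = 557.
a = ((-415)·6 − 17·(-56))/557 = -1538/557; b = (141·(-56) − 17·(-415))/557 = -841/557.

a = -2.761, b = -1.510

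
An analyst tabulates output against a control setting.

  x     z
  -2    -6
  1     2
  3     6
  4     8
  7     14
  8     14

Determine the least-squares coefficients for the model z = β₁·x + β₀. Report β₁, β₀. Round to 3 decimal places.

Setting ∂/∂β₁ … = 0 gives: 143·β₁ + 21·β₀ = 274;  21·β₁ + 6·β₀ = 38.
(Σx·x = 143, Σx = 21, Σ1 = 6, Σx·z = 274, Σz = 38.)
Eliminating β₀: 6·(row 1) − 21·(row 2) gives 417·β₁ = 6·274 − 21·38 = 846, so β₁ = 282/139.
Then β₀ = (38 − 21·(282/139))/6 = -320/417.

β₁ = 2.029, β₀ = -0.767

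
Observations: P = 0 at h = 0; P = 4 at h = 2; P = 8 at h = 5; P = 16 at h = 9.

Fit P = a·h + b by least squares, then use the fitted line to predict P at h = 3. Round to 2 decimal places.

P̂ = 5.26

Setting ∂/∂a … = 0 gives: 110·a + 16·b = 192;  16·a + 4·b = 28.
Δ = 110·4 − 16² = 184.
a = (192·4 − 16·28)/184 = 40/23; b = (110·28 − 16·192)/184 = 1/23.
At h = 3: P̂ = (40/23)·(3) + (1/23)·(1) = 121/23.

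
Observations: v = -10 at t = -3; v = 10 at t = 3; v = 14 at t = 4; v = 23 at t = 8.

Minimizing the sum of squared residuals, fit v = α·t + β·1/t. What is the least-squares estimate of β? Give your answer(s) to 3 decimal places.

β = 5.812

The normal system MᵀM·[α, β]ᵀ = Mᵀv is [[98, 4]; [4, 173/576]]·[α, β]ᵀ = [300, 313/24]ᵀ.
det = 98·(173/576) − 4² = 3869/288.
α = (300·(173/576) − 4·(313/24))/(3869/288) = 10926/3869; β = (98·(313/24) − 4·300)/(3869/288) = 22488/3869.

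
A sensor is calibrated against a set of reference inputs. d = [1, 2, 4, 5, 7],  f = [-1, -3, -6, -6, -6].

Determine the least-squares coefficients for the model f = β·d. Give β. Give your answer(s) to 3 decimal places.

Normal-equation sums: Σd·d = 95.
Right-hand side: Σd·f = -103.
So MᵀM·[β]ᵀ = Mᵀf: [[95]]·[β]ᵀ = [-103]ᵀ.
β = (-103)/95 = -1.08421.

β = -1.084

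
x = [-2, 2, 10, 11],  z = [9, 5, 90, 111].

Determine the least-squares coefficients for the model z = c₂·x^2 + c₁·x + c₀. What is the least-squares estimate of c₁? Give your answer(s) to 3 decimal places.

Sums needed: Σx^2·x^2 = 24673, Σx^2·x = 2331, Σx^2 = 229, Σx·x = 229, Σx = 21, Σ1 = 4.
Right-hand side: Σx^2·z = 22487, Σx·z = 2113, Σz = 215.
Inverting the 3×3 Gram matrix, [c₂, c₁, c₀]ᵀ = [2171/2200, -12007/11000, 16419/5500]ᵀ.

c₁ = -1.092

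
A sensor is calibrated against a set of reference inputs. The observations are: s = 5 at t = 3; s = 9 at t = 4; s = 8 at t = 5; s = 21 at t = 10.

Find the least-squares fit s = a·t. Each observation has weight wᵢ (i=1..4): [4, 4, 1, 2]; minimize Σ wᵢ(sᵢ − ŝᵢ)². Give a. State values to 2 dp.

The normal system MᵀWM·[a]ᵀ = MᵀWs is [[325]]·[a]ᵀ = [664]ᵀ.
a = 664/325 = 2.04308.

a = 2.04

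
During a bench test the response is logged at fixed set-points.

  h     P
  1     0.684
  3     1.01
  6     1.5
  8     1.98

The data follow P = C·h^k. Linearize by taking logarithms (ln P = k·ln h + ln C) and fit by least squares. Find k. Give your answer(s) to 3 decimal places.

k = 0.493

With ln Pᵢ as the transformed response and ln hᵢ as the regressor:
AᵀA = [[8.7414, 4.9698]; [4.9698, 4]], rhs = [2.1579, 0.7187]ᵀ  (here Σln h = 4.9698, Σ(ln h)² = 8.7414, Σln P = 0.7187, Σln h·ln P = 2.1579).
Δ = 8.7414·4 − (4.9698)² = 10.2667; k = (2.1579·4 − 4.9698·0.7187)/10.2667 = 0.49283, ln C = (8.7414·0.7187 − 4.9698·2.1579)/10.2667 = -0.43263.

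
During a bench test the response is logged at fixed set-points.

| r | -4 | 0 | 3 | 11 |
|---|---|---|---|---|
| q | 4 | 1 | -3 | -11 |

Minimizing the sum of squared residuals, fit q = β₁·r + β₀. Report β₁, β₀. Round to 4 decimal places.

Normal-equation sums: Σr·r = 146, Σr = 10, Σ1 = 4.
For Xᵀq: Σr·q = -146, Σq = -9.
Eliminating β₀: 4·(row 1) − 10·(row 2) gives 484·β₁ = 4·(-146) − 10·(-9) = -494, so β₁ = -247/242.
Then β₀ = ((-9) − 10·(-247/242))/4 = 73/242.

β₁ = -1.0207, β₀ = 0.3017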